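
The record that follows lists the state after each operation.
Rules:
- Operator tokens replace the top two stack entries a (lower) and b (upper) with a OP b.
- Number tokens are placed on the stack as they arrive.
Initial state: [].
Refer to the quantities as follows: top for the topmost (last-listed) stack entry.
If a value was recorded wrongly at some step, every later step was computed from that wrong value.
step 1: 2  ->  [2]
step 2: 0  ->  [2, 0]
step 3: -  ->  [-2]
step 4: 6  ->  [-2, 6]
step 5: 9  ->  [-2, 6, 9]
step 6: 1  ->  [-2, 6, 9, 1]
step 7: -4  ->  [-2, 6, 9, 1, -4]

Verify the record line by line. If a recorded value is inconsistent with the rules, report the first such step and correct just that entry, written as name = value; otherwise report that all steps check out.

step 1: push 2: top = 2 -> matches
step 2: push 0: top = 0 -> matches
step 3: 2 - 0 = 2 -> the record has a different value
That makes step 3 the first incorrect line — top = 2 is what it should show.

step 3, top = 2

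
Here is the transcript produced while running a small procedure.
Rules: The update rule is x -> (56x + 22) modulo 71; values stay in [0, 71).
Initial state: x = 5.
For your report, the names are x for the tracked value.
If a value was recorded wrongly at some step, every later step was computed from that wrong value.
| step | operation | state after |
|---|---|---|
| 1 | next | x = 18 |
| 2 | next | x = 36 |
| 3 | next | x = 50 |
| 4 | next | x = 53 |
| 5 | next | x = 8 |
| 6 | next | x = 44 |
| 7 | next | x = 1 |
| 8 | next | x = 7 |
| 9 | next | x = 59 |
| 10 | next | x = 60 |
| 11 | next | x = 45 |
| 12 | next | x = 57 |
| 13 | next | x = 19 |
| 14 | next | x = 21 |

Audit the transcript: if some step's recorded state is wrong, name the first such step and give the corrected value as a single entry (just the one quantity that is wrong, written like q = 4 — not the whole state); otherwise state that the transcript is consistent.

Recomputing the run from the initial state:
step 1: x = 18
step 2: x = 36
step 3: x = 50
step 4: x = 53
step 5: x = 8
step 6: x = 44
step 7: x = 1
step 8: x = 7
step 9: x = 59
step 10: x = 60
step 11: x = 45
step 12: x = 57
step 13: x = 19
step 14: x = 21
This matches the transcript at every step.

no error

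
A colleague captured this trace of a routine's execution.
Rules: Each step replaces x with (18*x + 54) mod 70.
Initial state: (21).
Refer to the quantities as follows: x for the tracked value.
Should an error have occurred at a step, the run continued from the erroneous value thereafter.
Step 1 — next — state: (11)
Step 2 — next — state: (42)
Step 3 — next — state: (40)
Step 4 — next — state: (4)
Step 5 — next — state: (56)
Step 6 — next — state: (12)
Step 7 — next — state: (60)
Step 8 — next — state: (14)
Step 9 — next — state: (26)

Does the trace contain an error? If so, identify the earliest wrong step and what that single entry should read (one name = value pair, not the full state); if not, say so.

Recomputing the run from the initial state:
step 1: x = 12
step 2: x = 60
step 3: x = 14
step 4: x = 26
step 5: x = 32
step 6: x = 0
step 7: x = 54
step 8: x = 46
step 9: x = 42
The first disagreement with the trace is at step 1, where the value should be x = 12.

step 1, x = 12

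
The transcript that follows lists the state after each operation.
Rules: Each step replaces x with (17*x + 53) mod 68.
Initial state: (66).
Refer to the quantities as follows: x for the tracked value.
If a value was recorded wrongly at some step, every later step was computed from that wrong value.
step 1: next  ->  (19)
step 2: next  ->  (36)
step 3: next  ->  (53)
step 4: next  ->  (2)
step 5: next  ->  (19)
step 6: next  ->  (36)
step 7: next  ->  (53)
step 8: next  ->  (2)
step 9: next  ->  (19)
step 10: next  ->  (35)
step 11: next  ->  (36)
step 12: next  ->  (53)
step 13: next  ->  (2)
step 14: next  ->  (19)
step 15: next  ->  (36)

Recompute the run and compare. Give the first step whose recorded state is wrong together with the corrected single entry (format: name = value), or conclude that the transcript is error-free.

step 10, x = 36

Recomputing the run from the initial state:
step 1: x = 19
step 2: x = 36
step 3: x = 53
step 4: x = 2
step 5: x = 19
step 6: x = 36
step 7: x = 53
step 8: x = 2
step 9: x = 19
step 10: x = 36
step 11: x = 53
step 12: x = 2
step 13: x = 19
step 14: x = 36
step 15: x = 53
The first disagreement with the transcript is at step 10, where the value should be x = 36.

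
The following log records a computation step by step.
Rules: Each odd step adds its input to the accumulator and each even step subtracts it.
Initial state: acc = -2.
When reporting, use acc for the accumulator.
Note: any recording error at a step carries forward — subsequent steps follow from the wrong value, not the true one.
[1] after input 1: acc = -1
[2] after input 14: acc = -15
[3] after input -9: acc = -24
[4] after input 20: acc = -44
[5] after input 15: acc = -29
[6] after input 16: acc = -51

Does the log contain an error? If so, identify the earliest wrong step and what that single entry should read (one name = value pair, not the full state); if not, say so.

1. acc = -2 + 1 = -1 (checks out)
2. acc = -1 - 14 = -15 (exactly as logged)
3. acc = -15 + -9 = -24 (same as recorded)
4. acc = -24 - 20 = -44 (agrees with the log)
5. acc = -44 + 15 = -29 (matches)
6. acc = -29 - 16 = -45 (the entry is off here)
Step 6 is the first one off; corrected, acc = -45.

step 6, acc = -45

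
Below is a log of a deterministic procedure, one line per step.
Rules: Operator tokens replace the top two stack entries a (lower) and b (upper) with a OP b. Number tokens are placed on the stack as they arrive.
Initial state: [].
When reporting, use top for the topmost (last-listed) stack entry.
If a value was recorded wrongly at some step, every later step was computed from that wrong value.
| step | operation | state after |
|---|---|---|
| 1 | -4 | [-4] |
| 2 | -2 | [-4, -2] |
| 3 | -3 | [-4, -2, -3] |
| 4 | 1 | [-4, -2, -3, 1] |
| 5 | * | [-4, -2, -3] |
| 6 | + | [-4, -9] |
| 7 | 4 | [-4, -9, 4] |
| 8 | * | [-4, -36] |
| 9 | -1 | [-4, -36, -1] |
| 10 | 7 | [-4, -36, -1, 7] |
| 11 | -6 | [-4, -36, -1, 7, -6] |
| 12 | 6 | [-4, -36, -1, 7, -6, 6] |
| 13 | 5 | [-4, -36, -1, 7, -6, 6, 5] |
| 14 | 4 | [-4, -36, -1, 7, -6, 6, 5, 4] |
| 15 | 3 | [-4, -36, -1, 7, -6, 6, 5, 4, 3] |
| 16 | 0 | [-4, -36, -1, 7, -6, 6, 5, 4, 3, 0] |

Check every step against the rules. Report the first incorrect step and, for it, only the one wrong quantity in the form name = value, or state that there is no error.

step 6, top = -5

Recomputing the run from the initial state:
step 1: [-4]
step 2: [-4, -2]
step 3: [-4, -2, -3]
step 4: [-4, -2, -3, 1]
step 5: [-4, -2, -3]
step 6: [-4, -5]
step 7: [-4, -5, 4]
step 8: [-4, -20]
step 9: [-4, -20, -1]
step 10: [-4, -20, -1, 7]
step 11: [-4, -20, -1, 7, -6]
step 12: [-4, -20, -1, 7, -6, 6]
step 13: [-4, -20, -1, 7, -6, 6, 5]
step 14: [-4, -20, -1, 7, -6, 6, 5, 4]
step 15: [-4, -20, -1, 7, -6, 6, 5, 4, 3]
step 16: [-4, -20, -1, 7, -6, 6, 5, 4, 3, 0]
The first disagreement with the log is at step 6, where the value should be top = -5.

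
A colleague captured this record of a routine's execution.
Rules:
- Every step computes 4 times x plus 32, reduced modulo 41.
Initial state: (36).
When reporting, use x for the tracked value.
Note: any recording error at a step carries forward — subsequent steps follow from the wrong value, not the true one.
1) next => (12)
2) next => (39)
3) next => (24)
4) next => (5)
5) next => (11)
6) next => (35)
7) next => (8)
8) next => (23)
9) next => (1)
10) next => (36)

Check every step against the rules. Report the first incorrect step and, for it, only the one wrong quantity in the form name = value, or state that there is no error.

step 1: x = (4*36 + 32) mod 41 = 12 -> in agreement
step 2: x = (4*12 + 32) mod 41 = 39 -> no discrepancy
step 3: x = (4*39 + 32) mod 41 = 24 -> checks out
step 4: x = (4*24 + 32) mod 41 = 5 -> agrees with the record
step 5: x = (4*5 + 32) mod 41 = 11 -> matches
step 6: x = (4*11 + 32) mod 41 = 35 -> no discrepancy
step 7: x = (4*35 + 32) mod 41 = 8 -> confirmed correct
step 8: x = (4*8 + 32) mod 41 = 23 -> verified
step 9: x = (4*23 + 32) mod 41 = 1 -> matches
step 10: x = (4*1 + 32) mod 41 = 36 -> same as recorded
The recomputation confirms every line.

no error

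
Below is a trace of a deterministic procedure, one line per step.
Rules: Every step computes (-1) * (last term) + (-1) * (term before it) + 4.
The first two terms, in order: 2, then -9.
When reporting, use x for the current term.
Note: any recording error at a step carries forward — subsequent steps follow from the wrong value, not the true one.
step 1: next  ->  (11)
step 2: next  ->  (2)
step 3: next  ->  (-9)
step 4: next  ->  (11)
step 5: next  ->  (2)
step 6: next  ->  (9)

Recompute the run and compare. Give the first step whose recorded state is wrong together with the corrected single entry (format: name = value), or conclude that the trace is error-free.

Recomputing the run from the initial state:
step 1: x = 11
step 2: x = 2
step 3: x = -9
step 4: x = 11
step 5: x = 2
step 6: x = -9
The first disagreement with the trace is at step 6, where the value should be x = -9.

step 6, x = -9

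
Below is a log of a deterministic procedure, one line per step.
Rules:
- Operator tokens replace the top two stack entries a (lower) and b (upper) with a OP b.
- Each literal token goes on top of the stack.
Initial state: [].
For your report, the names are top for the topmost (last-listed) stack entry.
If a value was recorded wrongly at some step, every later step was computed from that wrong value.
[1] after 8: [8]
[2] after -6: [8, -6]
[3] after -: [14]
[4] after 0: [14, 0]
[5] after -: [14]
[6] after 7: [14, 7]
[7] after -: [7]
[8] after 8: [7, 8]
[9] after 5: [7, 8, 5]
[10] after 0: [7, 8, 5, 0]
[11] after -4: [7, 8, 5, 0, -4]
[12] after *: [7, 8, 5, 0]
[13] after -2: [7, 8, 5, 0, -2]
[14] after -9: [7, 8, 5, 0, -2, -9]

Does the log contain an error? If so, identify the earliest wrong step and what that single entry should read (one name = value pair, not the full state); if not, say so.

step 1: push 8: top = 8 -> no discrepancy
step 2: push -6: top = -6 -> same as recorded
step 3: 8 - -6 = 14 -> checks out
step 4: push 0: top = 0 -> agrees with the log
step 5: 14 - 0 = 14 -> matches
step 6: push 7: top = 7 -> verified
step 7: 14 - 7 = 7 -> checks out
step 8: push 8: top = 8 -> consistent with the log
step 9: push 5: top = 5 -> agrees with the log
step 10: push 0: top = 0 -> verified
step 11: push -4: top = -4 -> checks out
step 12: 0 * -4 = 0 -> confirmed correct
step 13: push -2: top = -2 -> same as recorded
step 14: push -9: top = -9 -> no discrepancy
Each recorded entry agrees with the recomputation.

no error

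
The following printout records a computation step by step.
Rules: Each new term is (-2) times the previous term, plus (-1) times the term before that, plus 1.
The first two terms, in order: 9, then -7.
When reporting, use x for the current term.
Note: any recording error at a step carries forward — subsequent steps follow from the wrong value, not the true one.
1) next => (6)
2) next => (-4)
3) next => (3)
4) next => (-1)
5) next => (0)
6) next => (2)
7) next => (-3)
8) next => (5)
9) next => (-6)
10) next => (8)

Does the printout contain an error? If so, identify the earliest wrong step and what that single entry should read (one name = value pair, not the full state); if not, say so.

no error

1. x = -2*(-7) + (-1)*(9) + (1) = 6 (agrees with the printout)
2. x = -2*(6) + (-1)*(-7) + (1) = -4 (consistent with the printout)
3. x = -2*(-4) + (-1)*(6) + (1) = 3 (matches)
4. x = -2*(3) + (-1)*(-4) + (1) = -1 (verified)
5. x = -2*(-1) + (-1)*(3) + (1) = 0 (in agreement)
6. x = -2*(0) + (-1)*(-1) + (1) = 2 (exactly as logged)
7. x = -2*(2) + (-1)*(0) + (1) = -3 (same as recorded)
8. x = -2*(-3) + (-1)*(2) + (1) = 5 (matches)
9. x = -2*(5) + (-1)*(-3) + (1) = -6 (agrees with the printout)
10. x = -2*(-6) + (-1)*(5) + (1) = 8 (in agreement)
The whole run recomputes cleanly — no discrepancies.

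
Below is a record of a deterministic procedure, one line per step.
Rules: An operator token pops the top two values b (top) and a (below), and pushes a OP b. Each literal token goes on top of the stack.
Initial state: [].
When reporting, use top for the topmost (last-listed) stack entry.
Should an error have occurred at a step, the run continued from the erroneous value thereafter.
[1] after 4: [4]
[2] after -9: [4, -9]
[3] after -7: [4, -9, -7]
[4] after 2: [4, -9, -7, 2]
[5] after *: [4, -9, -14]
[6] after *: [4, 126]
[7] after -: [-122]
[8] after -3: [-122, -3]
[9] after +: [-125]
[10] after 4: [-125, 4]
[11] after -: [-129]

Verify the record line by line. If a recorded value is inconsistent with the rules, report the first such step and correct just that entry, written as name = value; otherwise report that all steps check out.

no error

Recomputing the run from the initial state:
step 1: [4]
step 2: [4, -9]
step 3: [4, -9, -7]
step 4: [4, -9, -7, 2]
step 5: [4, -9, -14]
step 6: [4, 126]
step 7: [-122]
step 8: [-122, -3]
step 9: [-125]
step 10: [-125, 4]
step 11: [-129]
This matches the record at every step.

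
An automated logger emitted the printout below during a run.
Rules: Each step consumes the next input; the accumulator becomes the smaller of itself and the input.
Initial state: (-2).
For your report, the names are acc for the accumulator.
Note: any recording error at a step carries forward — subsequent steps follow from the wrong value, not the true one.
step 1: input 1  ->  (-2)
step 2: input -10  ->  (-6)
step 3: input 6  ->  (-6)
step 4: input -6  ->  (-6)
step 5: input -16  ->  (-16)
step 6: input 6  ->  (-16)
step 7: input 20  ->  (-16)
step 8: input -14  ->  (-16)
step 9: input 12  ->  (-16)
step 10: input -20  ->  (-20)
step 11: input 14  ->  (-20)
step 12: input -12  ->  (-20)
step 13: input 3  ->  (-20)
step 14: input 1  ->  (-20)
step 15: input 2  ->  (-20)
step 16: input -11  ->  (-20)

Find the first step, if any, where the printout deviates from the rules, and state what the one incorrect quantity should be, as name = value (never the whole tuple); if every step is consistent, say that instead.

step 1: acc = min(-2, 1) = -2 -> confirmed correct
step 2: acc = min(-2, -10) = -10 -> this is not what the printout shows
The audit stops at step 2: the recorded entry is wrong and should be acc = -10.

step 2, acc = -10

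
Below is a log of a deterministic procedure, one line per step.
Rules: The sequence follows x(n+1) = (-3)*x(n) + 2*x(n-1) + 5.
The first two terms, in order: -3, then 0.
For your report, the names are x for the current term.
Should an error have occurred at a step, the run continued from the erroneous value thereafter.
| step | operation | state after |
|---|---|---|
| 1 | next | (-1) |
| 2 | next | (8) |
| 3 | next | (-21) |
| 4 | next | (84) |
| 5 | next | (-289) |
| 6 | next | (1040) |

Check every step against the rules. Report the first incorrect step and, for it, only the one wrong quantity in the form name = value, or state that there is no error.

no error

Step 1: x = -3*(0) + (2)*(-3) + (5) = -1 — checks out.
Step 2: x = -3*(-1) + (2)*(0) + (5) = 8 — agrees with the log.
Step 3: x = -3*(8) + (2)*(-1) + (5) = -21 — checks out.
Step 4: x = -3*(-21) + (2)*(8) + (5) = 84 — verified.
Step 5: x = -3*(84) + (2)*(-21) + (5) = -289 — no discrepancy.
Step 6: x = -3*(-289) + (2)*(84) + (5) = 1040 — matches.
The whole run recomputes cleanly — no discrepancies.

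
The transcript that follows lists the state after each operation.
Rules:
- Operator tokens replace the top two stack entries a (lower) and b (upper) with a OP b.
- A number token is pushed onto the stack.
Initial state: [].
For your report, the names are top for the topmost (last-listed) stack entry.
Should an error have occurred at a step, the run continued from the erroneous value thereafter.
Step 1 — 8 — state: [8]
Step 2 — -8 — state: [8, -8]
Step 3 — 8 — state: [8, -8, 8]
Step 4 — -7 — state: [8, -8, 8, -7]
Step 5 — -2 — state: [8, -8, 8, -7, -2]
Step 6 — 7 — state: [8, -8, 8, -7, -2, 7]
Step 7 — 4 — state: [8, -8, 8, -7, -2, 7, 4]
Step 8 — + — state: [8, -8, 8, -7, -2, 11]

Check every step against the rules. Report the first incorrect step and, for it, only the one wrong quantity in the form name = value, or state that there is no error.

1. push 8: top = 8 (agrees with the transcript)
2. push -8: top = -8 (consistent with the transcript)
3. push 8: top = 8 (agrees with the transcript)
4. push -7: top = -7 (checks out)
5. push -2: top = -2 (checks out)
6. push 7: top = 7 (exactly as logged)
7. push 4: top = 4 (checks out)
8. 7 + 4 = 11 (exactly as logged)
No step deviates from the rules.

no error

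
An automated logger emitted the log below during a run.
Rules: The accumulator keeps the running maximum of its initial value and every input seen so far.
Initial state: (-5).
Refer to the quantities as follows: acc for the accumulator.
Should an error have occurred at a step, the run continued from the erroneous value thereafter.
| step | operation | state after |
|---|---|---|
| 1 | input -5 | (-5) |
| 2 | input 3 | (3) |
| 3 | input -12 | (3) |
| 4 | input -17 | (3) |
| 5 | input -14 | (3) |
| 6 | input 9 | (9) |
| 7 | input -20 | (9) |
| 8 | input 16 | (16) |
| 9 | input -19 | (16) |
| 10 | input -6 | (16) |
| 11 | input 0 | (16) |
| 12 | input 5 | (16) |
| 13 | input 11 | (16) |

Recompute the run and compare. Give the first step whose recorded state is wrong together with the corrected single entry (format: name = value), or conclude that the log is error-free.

Step 1: acc = max(-5, -5) = -5 — verified.
Step 2: acc = max(-5, 3) = 3 — agrees with the log.
Step 3: acc = max(3, -12) = 3 — confirmed correct.
Step 4: acc = max(3, -17) = 3 — consistent with the log.
Step 5: acc = max(3, -14) = 3 — in agreement.
Step 6: acc = max(3, 9) = 9 — in agreement.
Step 7: acc = max(9, -20) = 9 — verified.
Step 8: acc = max(9, 16) = 16 — in agreement.
Step 9: acc = max(16, -19) = 16 — no discrepancy.
Step 10: acc = max(16, -6) = 16 — in agreement.
Step 11: acc = max(16, 0) = 16 — in agreement.
Step 12: acc = max(16, 5) = 16 — exactly as logged.
Step 13: acc = max(16, 11) = 16 — confirmed correct.
Each recorded entry agrees with the recomputation.

no error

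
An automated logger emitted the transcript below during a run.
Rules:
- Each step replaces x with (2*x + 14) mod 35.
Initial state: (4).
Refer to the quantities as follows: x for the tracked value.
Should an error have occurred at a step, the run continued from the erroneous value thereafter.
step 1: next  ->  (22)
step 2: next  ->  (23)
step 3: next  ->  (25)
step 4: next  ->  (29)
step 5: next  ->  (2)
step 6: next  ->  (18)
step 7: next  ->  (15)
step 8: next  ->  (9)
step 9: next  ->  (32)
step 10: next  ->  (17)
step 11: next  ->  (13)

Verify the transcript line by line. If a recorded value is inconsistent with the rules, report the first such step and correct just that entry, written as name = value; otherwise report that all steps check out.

step 10, x = 8

Step 1: x = (2*4 + 14) mod 35 = 22 — same as recorded.
Step 2: x = (2*22 + 14) mod 35 = 23 — consistent with the transcript.
Step 3: x = (2*23 + 14) mod 35 = 25 — confirmed correct.
Step 4: x = (2*25 + 14) mod 35 = 29 — checks out.
Step 5: x = (2*29 + 14) mod 35 = 2 — same as recorded.
Step 6: x = (2*2 + 14) mod 35 = 18 — exactly as logged.
Step 7: x = (2*18 + 14) mod 35 = 15 — same as recorded.
Step 8: x = (2*15 + 14) mod 35 = 9 — exactly as logged.
Step 9: x = (2*9 + 14) mod 35 = 32 — same as recorded.
Step 10: x = (2*32 + 14) mod 35 = 8 — first mismatch against the transcript.
First incorrect step: 10; the correct value is x = 8.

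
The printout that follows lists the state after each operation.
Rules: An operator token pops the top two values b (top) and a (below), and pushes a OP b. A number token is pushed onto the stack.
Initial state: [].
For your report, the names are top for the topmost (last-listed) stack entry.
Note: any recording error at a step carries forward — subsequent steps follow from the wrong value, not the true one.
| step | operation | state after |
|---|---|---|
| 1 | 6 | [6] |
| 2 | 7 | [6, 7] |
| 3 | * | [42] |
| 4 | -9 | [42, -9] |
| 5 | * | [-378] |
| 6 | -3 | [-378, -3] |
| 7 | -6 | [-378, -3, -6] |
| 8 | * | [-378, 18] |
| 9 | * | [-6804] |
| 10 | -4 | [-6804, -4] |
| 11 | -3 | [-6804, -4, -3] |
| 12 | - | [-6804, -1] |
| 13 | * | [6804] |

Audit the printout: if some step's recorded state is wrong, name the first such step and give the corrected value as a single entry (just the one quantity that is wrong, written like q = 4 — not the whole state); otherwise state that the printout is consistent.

no error

Recomputing the run from the initial state:
step 1: [6]
step 2: [6, 7]
step 3: [42]
step 4: [42, -9]
step 5: [-378]
step 6: [-378, -3]
step 7: [-378, -3, -6]
step 8: [-378, 18]
step 9: [-6804]
step 10: [-6804, -4]
step 11: [-6804, -4, -3]
step 12: [-6804, -1]
step 13: [6804]
This matches the printout at every step.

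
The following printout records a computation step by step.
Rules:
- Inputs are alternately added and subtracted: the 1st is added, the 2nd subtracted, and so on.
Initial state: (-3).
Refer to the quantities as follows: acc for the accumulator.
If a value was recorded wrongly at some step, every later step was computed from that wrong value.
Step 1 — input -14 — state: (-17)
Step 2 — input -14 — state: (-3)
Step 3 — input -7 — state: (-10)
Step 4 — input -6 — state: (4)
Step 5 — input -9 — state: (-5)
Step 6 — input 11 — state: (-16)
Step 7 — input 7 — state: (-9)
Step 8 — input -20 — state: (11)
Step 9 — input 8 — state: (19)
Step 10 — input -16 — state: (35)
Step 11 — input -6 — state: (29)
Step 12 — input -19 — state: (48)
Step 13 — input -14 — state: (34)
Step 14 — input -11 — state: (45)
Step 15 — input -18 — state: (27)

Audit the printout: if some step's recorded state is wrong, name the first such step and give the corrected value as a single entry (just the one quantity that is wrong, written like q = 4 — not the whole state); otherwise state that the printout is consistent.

Step 1: acc = -3 + -14 = -17 — same as recorded.
Step 2: acc = -17 - -14 = -3 — confirmed correct.
Step 3: acc = -3 + -7 = -10 — exactly as logged.
Step 4: acc = -10 - -6 = -4 — a discrepancy with the printout.
That makes step 4 the first incorrect line — acc = -4 is what it should show.

step 4, acc = -4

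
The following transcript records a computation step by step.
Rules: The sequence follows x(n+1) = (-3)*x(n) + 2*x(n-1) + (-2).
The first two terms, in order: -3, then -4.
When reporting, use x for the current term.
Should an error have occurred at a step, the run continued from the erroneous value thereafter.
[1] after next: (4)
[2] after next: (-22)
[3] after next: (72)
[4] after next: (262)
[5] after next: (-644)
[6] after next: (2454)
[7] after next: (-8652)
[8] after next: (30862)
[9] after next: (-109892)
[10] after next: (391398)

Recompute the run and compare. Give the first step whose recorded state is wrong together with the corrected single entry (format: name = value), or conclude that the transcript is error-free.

Recomputing the run from the initial state:
step 1: x = 4
step 2: x = -22
step 3: x = 72
step 4: x = -262
step 5: x = 928
step 6: x = -3310
step 7: x = 11784
step 8: x = -41974
step 9: x = 149488
step 10: x = -532414
The first disagreement with the transcript is at step 4, where the value should be x = -262.

step 4, x = -262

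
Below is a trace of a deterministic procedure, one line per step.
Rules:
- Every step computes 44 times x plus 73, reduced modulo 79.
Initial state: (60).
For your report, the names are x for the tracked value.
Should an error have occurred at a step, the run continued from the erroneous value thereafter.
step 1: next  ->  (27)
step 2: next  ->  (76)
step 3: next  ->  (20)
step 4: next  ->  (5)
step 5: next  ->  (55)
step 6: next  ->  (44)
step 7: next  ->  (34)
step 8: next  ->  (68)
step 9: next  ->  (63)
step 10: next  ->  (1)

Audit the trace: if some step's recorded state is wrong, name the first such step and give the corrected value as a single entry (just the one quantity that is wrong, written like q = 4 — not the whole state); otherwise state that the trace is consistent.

Recomputing the run from the initial state:
step 1: x = 27
step 2: x = 76
step 3: x = 20
step 4: x = 5
step 5: x = 56
step 6: x = 9
step 7: x = 74
step 8: x = 11
step 9: x = 4
step 10: x = 12
The first disagreement with the trace is at step 5, where the value should be x = 56.

step 5, x = 56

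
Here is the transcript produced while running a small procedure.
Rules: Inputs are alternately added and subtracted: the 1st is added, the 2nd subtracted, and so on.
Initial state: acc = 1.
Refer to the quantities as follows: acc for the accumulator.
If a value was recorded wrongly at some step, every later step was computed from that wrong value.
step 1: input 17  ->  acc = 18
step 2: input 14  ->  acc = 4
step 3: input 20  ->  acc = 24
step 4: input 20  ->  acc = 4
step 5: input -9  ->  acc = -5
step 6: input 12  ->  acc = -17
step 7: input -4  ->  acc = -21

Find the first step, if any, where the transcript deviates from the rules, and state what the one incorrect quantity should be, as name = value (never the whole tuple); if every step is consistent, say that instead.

1. acc = 1 + 17 = 18 (verified)
2. acc = 18 - 14 = 4 (matches)
3. acc = 4 + 20 = 24 (exactly as logged)
4. acc = 24 - 20 = 4 (in agreement)
5. acc = 4 + -9 = -5 (same as recorded)
6. acc = -5 - 12 = -17 (agrees with the transcript)
7. acc = -17 + -4 = -21 (same as recorded)
Each recorded entry agrees with the recomputation.

no error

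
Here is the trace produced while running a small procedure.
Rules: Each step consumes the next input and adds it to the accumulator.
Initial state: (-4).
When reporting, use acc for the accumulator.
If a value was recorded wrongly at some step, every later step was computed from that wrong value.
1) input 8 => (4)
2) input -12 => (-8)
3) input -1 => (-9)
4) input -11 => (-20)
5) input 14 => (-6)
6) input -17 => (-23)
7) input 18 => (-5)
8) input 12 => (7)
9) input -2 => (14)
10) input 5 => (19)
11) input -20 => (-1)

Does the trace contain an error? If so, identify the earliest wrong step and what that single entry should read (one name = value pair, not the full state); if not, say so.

Step 1: acc = -4 + 8 = 4 — agrees with the trace.
Step 2: acc = 4 + -12 = -8 — agrees with the trace.
Step 3: acc = -8 + -1 = -9 — verified.
Step 4: acc = -9 + -11 = -20 — exactly as logged.
Step 5: acc = -20 + 14 = -6 — in agreement.
Step 6: acc = -6 + -17 = -23 — no discrepancy.
Step 7: acc = -23 + 18 = -5 — no discrepancy.
Step 8: acc = -5 + 12 = 7 — consistent with the trace.
Step 9: acc = 7 + -2 = 5 — the trace has a different value.
Step 9 is the first one off; corrected, acc = 5.

step 9, acc = 5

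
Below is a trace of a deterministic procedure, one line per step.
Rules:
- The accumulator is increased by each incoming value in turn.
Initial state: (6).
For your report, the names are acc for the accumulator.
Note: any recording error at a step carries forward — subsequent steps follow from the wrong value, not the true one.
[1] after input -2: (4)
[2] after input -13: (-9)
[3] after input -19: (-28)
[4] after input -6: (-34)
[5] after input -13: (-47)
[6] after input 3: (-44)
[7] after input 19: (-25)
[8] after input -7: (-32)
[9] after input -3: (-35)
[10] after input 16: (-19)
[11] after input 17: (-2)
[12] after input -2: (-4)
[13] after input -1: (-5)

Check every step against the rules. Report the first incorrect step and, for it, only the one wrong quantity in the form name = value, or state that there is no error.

Step 1: acc = 6 + -2 = 4 — same as recorded.
Step 2: acc = 4 + -13 = -9 — in agreement.
Step 3: acc = -9 + -19 = -28 — same as recorded.
Step 4: acc = -28 + -6 = -34 — consistent with the trace.
Step 5: acc = -34 + -13 = -47 — in agreement.
Step 6: acc = -47 + 3 = -44 — same as recorded.
Step 7: acc = -44 + 19 = -25 — same as recorded.
Step 8: acc = -25 + -7 = -32 — matches.
Step 9: acc = -32 + -3 = -35 — confirmed correct.
Step 10: acc = -35 + 16 = -19 — checks out.
Step 11: acc = -19 + 17 = -2 — same as recorded.
Step 12: acc = -2 + -2 = -4 — exactly as logged.
Step 13: acc = -4 + -1 = -5 — same as recorded.
No step deviates from the rules.

no error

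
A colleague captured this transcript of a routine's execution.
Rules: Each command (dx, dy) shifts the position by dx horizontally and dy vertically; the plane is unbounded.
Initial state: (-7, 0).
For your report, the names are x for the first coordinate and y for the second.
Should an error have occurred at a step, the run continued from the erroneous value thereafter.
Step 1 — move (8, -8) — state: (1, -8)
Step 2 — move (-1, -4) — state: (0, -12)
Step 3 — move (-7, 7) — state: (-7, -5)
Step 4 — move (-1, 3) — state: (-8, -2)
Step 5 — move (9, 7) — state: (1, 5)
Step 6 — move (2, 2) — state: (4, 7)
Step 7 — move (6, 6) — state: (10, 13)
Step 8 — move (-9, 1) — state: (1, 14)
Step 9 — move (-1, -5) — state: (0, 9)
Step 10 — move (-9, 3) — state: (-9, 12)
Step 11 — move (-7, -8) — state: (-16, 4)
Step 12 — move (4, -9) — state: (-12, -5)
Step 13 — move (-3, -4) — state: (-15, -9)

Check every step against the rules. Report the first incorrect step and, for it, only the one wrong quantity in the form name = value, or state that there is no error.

step 6, x = 3

step 1: x = -7 + (8) = 1, y = 0 + (-8) = -8 -> same as recorded
step 2: x = 1 + (-1) = 0, y = -8 + (-4) = -12 -> agrees with the transcript
step 3: x = 0 + (-7) = -7, y = -12 + (7) = -5 -> consistent with the transcript
step 4: x = -7 + (-1) = -8, y = -5 + (3) = -2 -> matches
step 5: x = -8 + (9) = 1, y = -2 + (7) = 5 -> no discrepancy
step 6: x = 1 + (2) = 3, y = 5 + (2) = 7 -> not what was recorded
The earliest wrong entry is at step 6: it should read x = 3.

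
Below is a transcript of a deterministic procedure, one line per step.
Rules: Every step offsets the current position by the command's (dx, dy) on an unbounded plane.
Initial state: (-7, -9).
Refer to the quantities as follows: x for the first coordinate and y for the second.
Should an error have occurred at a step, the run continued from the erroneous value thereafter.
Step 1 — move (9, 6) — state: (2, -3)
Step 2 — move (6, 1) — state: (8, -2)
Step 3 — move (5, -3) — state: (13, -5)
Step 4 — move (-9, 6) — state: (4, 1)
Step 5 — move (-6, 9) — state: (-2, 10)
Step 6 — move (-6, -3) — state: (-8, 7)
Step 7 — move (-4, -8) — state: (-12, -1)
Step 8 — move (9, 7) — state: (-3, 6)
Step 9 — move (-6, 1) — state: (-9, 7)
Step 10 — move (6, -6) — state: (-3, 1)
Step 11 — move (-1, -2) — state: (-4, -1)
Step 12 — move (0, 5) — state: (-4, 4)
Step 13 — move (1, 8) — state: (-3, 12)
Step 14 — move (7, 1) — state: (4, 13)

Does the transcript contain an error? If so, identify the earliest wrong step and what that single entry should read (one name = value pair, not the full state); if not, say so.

no error

Recomputing the run from the initial state:
step 1: x = 2, y = -3
step 2: x = 8, y = -2
step 3: x = 13, y = -5
step 4: x = 4, y = 1
step 5: x = -2, y = 10
step 6: x = -8, y = 7
step 7: x = -12, y = -1
step 8: x = -3, y = 6
step 9: x = -9, y = 7
step 10: x = -3, y = 1
step 11: x = -4, y = -1
step 12: x = -4, y = 4
step 13: x = -3, y = 12
step 14: x = 4, y = 13
This matches the transcript at every step.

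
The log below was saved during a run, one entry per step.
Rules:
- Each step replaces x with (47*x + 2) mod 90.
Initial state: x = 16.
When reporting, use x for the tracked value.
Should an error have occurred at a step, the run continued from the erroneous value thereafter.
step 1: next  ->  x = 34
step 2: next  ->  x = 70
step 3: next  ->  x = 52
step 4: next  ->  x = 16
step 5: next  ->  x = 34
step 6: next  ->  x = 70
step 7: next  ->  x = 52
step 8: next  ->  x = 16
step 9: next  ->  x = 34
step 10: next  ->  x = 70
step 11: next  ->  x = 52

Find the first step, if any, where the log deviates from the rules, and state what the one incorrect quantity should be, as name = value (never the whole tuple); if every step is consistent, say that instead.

step 1: x = (47*16 + 2) mod 90 = 34 -> agrees with the log
step 2: x = (47*34 + 2) mod 90 = 70 -> verified
step 3: x = (47*70 + 2) mod 90 = 52 -> agrees with the log
step 4: x = (47*52 + 2) mod 90 = 16 -> checks out
step 5: x = (47*16 + 2) mod 90 = 34 -> same as recorded
step 6: x = (47*34 + 2) mod 90 = 70 -> same as recorded
step 7: x = (47*70 + 2) mod 90 = 52 -> in agreement
step 8: x = (47*52 + 2) mod 90 = 16 -> exactly as logged
step 9: x = (47*16 + 2) mod 90 = 34 -> no discrepancy
step 10: x = (47*34 + 2) mod 90 = 70 -> in agreement
step 11: x = (47*70 + 2) mod 90 = 52 -> no discrepancy
Every step is consistent.

no error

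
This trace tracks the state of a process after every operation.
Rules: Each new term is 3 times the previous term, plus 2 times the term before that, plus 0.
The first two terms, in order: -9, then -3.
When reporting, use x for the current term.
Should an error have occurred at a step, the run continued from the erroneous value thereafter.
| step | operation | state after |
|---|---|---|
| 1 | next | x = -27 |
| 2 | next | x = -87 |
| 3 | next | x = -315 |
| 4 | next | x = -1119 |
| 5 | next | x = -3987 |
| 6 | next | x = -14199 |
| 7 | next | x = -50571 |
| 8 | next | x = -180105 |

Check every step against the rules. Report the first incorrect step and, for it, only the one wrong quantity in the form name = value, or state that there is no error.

Recomputing the run from the initial state:
step 1: x = -27
step 2: x = -87
step 3: x = -315
step 4: x = -1119
step 5: x = -3987
step 6: x = -14199
step 7: x = -50571
step 8: x = -180111
The first disagreement with the trace is at step 8, where the value should be x = -180111.

step 8, x = -180111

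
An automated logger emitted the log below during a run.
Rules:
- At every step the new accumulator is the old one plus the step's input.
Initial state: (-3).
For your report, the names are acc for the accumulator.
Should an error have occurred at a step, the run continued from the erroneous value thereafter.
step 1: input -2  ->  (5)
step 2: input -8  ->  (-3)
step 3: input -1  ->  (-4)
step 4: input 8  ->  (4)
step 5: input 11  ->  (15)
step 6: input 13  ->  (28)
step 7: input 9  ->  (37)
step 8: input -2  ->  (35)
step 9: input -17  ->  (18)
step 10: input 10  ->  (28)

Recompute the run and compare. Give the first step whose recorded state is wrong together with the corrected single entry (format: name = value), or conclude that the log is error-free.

step 1, acc = -5

1. acc = -3 + -2 = -5 (this is not what the log shows)
That makes step 1 the first incorrect line — acc = -5 is what it should show.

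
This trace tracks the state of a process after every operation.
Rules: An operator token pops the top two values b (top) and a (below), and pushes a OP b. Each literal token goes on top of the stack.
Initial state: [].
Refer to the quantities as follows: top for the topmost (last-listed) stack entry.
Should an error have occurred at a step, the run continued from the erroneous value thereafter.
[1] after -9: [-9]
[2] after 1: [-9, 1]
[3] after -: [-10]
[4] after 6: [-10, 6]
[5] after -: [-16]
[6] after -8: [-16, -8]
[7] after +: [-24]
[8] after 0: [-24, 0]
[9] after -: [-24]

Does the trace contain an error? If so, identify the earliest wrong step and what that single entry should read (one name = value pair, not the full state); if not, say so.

Step 1: push -9: top = -9 — in agreement.
Step 2: push 1: top = 1 — no discrepancy.
Step 3: -9 - 1 = -10 — checks out.
Step 4: push 6: top = 6 — checks out.
Step 5: -10 - 6 = -16 — agrees with the trace.
Step 6: push -8: top = -8 — confirmed correct.
Step 7: -16 + -8 = -24 — same as recorded.
Step 8: push 0: top = 0 — matches.
Step 9: -24 - 0 = -24 — confirmed correct.
All steps check out; nothing to correct.

no error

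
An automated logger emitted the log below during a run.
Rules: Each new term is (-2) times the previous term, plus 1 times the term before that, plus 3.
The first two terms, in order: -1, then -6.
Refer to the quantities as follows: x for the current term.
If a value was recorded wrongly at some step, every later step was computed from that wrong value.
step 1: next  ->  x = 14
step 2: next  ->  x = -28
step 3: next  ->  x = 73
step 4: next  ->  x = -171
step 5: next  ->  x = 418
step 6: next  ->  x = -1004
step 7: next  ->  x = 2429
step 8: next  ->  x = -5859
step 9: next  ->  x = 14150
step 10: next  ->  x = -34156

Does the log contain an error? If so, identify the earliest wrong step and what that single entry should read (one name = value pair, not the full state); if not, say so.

step 1: x = -2*(-6) + (1)*(-1) + (3) = 14 -> verified
step 2: x = -2*(14) + (1)*(-6) + (3) = -31 -> not what was recorded
First deviation found at step 2; the corrected entry is x = -31.

step 2, x = -31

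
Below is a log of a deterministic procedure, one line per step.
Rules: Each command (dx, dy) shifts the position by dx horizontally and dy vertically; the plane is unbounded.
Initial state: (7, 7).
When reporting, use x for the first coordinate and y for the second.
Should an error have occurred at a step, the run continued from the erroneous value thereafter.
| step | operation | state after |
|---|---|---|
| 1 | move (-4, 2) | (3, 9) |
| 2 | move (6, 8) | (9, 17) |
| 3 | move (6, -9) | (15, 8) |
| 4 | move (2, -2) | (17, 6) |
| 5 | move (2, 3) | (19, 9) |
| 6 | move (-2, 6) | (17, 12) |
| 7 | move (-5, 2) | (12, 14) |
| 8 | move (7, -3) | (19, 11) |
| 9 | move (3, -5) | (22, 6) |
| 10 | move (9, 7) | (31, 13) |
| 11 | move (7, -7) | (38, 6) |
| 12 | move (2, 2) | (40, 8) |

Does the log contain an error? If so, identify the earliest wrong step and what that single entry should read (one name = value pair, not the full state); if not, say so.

step 6, y = 15

Recomputing the run from the initial state:
step 1: x = 3, y = 9
step 2: x = 9, y = 17
step 3: x = 15, y = 8
step 4: x = 17, y = 6
step 5: x = 19, y = 9
step 6: x = 17, y = 15
step 7: x = 12, y = 17
step 8: x = 19, y = 14
step 9: x = 22, y = 9
step 10: x = 31, y = 16
step 11: x = 38, y = 9
step 12: x = 40, y = 11
The first disagreement with the log is at step 6, where the value should be y = 15.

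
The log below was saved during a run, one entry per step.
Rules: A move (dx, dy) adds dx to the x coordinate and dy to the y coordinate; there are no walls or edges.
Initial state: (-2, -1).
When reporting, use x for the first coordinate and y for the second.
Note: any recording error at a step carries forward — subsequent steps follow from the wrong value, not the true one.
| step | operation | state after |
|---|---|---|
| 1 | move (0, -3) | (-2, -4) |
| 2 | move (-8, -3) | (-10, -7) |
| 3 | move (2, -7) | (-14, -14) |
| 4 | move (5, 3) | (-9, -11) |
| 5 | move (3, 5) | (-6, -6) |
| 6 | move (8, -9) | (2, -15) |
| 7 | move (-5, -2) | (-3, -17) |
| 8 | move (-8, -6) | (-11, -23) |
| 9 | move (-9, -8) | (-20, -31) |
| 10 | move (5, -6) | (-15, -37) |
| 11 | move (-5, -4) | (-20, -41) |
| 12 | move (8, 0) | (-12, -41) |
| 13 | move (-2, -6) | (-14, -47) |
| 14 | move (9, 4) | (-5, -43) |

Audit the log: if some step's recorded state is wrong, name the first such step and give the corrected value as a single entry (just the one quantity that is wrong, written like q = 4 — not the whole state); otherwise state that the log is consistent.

Recomputing the run from the initial state:
step 1: x = -2, y = -4
step 2: x = -10, y = -7
step 3: x = -8, y = -14
step 4: x = -3, y = -11
step 5: x = 0, y = -6
step 6: x = 8, y = -15
step 7: x = 3, y = -17
step 8: x = -5, y = -23
step 9: x = -14, y = -31
step 10: x = -9, y = -37
step 11: x = -14, y = -41
step 12: x = -6, y = -41
step 13: x = -8, y = -47
step 14: x = 1, y = -43
The first disagreement with the log is at step 3, where the value should be x = -8.

step 3, x = -8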